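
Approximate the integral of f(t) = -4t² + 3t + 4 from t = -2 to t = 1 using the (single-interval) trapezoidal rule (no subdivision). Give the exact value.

-22.5

T = (b−a)/2 · [f(-2) + f(1)] = 1.5·[(-18) + 3] = -22.5.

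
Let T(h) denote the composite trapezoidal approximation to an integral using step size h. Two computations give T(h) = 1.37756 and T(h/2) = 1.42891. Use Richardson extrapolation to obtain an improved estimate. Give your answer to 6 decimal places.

1.446027

R = (4·T(h/2) − T(h)) / 3 = (4·1.42891 − 1.37756)/3 = (4.33808)/3 = 1.446027.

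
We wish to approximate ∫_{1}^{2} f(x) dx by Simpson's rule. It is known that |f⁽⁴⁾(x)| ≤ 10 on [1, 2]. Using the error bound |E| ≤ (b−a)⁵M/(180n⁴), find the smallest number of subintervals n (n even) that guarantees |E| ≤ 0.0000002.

Need 10/(180n⁴) ≤ 0.0000002.
n⁴ ≥ 10/(180·0.0000002) = 277778 ⇒ n ≥ 22.9575, so the smallest even n is 24. (n must be even for Simpson's rule.)

24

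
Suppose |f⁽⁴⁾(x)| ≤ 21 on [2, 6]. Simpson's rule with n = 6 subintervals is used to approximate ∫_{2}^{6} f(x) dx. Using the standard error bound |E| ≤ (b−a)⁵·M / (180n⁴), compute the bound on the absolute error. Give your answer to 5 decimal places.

|E| ≤ (4)⁵·21 / (180·6⁴) = 21504/233280 = 0.09218.

0.09218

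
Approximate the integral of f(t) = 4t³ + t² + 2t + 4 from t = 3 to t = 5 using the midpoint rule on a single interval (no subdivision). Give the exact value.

568

M = (b−a)·f(4) = 2·(284) = 568.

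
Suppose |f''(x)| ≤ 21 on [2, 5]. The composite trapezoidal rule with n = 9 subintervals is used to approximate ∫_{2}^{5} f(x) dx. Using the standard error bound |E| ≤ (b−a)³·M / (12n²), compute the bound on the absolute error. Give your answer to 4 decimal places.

0.5833

|E| ≤ (3)³·21 / (12·9²) = 567/972 = 0.5833.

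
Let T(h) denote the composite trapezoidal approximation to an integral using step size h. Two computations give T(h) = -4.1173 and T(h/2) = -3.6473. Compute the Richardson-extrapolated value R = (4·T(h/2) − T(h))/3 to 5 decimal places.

-3.49063

R = (4·T(h/2) − T(h)) / 3 = (4·(-3.6473) − (-4.1173))/3 = (-10.4719)/3 = -3.49063.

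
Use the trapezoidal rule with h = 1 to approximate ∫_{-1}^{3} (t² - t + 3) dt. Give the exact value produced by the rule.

18

h = (3 − (-1))/4 = 1.
Nodes t₀,…,t₄ = -1, 0, 1, 2, 3.
f(t) = t² - t + 3: f₀=5, f₁=3, f₂=3, f₃=5, f₄=9.
(h/2)·[f₀ + 2f₁ + 2f₂ + 2f₃ + f₄] = 0.5·(36) = 18.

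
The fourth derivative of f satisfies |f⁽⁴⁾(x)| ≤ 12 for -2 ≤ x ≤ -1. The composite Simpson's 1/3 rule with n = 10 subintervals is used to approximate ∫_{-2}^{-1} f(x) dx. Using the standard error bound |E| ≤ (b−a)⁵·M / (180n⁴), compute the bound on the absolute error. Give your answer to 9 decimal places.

|E| ≤ (1)⁵·12 / (180·10⁴) = 12/1800000 = 0.000006667.

0.000006667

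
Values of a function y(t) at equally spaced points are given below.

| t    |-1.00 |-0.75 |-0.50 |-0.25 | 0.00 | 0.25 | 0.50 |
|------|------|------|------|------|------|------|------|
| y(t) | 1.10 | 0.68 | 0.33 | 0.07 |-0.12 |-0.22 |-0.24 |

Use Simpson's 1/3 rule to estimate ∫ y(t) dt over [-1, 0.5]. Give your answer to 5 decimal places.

0.28333

h = 0.25, n = 6.
(h/3)·[y₀ + 4y₁ + 2y₂ + 4y₃ + 2y₄ + 4y₅ + y₆] = 0.083333·(3.40) = 0.28333.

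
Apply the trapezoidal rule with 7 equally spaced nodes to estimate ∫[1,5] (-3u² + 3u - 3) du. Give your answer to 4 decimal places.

-100.8889

h = (5 − 1)/6 = 0.666667.
Nodes u₀,…,u₆ = 1, 1.666667, 2.333333, 3, 3.666667, 4.333333, 5.
f(u) = -3u² + 3u - 3: f₀=-3, f₁=-6.333333, f₂=-12.333333, f₃=-21, f₄=-32.333333, f₅=-46.333333, f₆=-63.
(h/2)·[f₀ + 2f₁ + 2f₂ + 2f₃ + 2f₄ + 2f₅ + f₆] = 0.333333·(-302.666667) = -100.8889.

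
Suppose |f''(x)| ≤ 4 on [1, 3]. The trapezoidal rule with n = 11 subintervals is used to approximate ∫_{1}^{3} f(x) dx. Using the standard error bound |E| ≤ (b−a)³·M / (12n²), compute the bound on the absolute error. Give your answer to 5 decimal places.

|E| ≤ (2)³·4 / (12·11²) = 32/1452 = 0.02204.

0.02204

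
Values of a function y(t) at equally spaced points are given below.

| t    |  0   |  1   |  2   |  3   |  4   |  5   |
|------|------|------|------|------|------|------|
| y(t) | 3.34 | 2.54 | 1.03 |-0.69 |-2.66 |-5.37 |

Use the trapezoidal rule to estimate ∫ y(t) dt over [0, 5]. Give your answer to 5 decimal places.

-0.79500

h = 1, n = 5.
(h/2)·[y₀ + 2y₁ + 2y₂ + 2y₃ + 2y₄ + y₅] = 0.5·(-1.59) = -0.79500.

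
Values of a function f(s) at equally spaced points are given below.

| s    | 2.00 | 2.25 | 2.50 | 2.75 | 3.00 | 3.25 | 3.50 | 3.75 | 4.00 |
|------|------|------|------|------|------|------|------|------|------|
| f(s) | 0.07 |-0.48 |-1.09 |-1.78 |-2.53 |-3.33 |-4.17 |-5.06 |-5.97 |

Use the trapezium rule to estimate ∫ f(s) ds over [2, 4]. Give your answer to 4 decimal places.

h = 0.25, n = 8.
(h/2)·[y₀ + 2y₁ + 2y₂ + 2y₃ + 2y₄ + 2y₅ + 2y₆ + 2y₇ + y₈] = 0.125·(-42.78) = -5.3475.

-5.3475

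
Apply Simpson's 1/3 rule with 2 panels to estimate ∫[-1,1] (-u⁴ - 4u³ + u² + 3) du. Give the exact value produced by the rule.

h = (1 − (-1))/2 = 1.
Nodes u₀,…,u₂ = -1, 0, 1.
f(u) = -u⁴ - 4u³ + u² + 3: f₀=7, f₁=3, f₂=-1.
(h/3)·[f₀ + 4f₁ + f₂] = 0.333333·(18) = 6.

6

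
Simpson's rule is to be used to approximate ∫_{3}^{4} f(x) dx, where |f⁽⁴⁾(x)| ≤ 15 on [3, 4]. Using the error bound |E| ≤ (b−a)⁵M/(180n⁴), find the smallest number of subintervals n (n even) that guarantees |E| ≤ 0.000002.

Need 15/(180n⁴) ≤ 0.000002.
n⁴ ≥ 15/(180·0.000002) = 41666.7 ⇒ n ≥ 14.2872, so the smallest even n is 16. (n must be even for Simpson's rule.)

16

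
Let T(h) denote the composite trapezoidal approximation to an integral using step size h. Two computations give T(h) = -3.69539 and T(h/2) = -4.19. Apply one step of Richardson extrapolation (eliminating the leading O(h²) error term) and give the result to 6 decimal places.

R = (4·T(h/2) − T(h)) / 3 = (4·(-4.19) − (-3.69539))/3 = (-13.06461)/3 = -4.354870.

-4.354870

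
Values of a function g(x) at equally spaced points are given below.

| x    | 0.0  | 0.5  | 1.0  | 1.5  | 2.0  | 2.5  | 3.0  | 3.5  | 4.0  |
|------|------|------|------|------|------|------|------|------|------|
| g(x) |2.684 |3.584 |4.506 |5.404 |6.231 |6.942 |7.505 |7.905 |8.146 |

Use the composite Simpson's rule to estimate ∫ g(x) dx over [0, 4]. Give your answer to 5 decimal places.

h = 0.5, n = 8.
(h/3)·[y₀ + 4y₁ + 2y₂ + 4y₃ + 2y₄ + 4y₅ + 2y₆ + 4y₇ + y₈] = 0.166667·(142.654) = 23.77567.

23.77567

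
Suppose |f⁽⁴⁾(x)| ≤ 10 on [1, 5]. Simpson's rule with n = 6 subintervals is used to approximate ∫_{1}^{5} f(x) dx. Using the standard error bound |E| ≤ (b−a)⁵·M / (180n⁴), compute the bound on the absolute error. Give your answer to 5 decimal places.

0.04390

|E| ≤ (4)⁵·10 / (180·6⁴) = 10240/233280 = 0.04390.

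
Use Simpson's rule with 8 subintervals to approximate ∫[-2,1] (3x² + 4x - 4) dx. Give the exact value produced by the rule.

h = (1 − (-2))/8 = 0.375.
Nodes x₀,…,x₈ = -2, -1.625, -1.25, -0.875, -0.5, -0.125, 0.25, 0.625, 1.
f(x) = 3x² + 4x - 4: f₀=0, f₁=-2.578125, f₂=-4.3125, f₃=-5.203125, f₄=-5.25, f₅=-4.453125, f₆=-2.8125, f₇=-0.328125, f₈=3.
(h/3)·[f₀ + 4f₁ + 2f₂ + 4f₃ + 2f₄ + 4f₅ + 2f₆ + 4f₇ + f₈] = 0.125·(-72) = -9.

-9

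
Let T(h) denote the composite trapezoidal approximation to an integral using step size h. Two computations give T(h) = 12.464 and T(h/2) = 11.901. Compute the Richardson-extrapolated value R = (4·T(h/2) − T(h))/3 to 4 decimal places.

11.7133

R = (4·T(h/2) − T(h)) / 3 = (4·11.901 − 12.464)/3 = (35.140)/3 = 11.7133.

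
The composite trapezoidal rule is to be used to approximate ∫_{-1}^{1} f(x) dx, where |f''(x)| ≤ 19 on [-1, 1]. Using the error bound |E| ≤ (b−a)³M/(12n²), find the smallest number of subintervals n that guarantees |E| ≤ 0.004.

Need 152/(12n²) ≤ 0.004.
n² ≥ 152/(12·0.004) = 3166.67 ⇒ n ≥ 56.2731, so the smallest n is 57.

57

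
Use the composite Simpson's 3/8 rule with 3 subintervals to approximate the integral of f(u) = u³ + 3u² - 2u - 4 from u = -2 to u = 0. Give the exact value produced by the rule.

0

h = (0 − (-2))/3 = 0.666667.
Nodes u₀,…,u₃ = -2, -1.333333, -0.666667, 0.
f(u) = u³ + 3u² - 2u - 4: f₀=4, f₁=1.629630, f₂=-1.629630, f₃=-4.
(3h/8)·[f₀ + 3f₁ + 3f₂ + f₃] = 0.25·(0) = 0.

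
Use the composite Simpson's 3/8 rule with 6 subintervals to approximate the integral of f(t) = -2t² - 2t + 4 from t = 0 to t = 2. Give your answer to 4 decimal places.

-1.3333

h = (2 − 0)/6 = 0.333333.
Nodes t₀,…,t₆ = 0, 0.333333, 0.666667, 1, 1.333333, 1.666667, 2.
f(t) = -2t² - 2t + 4: f₀=4, f₁=3.111111, f₂=1.777778, f₃=0, f₄=-2.222222, f₅=-4.888889, f₆=-8.
(3h/8)·[f₀ + 3f₁ + 3f₂ + 2f₃ + 3f₄ + 3f₅ + f₆] = 0.125·(-10.666667) = -1.3333.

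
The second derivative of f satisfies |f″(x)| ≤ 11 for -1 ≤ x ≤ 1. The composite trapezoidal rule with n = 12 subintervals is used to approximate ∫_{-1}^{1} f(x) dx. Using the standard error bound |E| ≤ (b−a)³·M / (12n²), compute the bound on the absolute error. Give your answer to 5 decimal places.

|E| ≤ (2)³·11 / (12·12²) = 88/1728 = 0.05093.

0.05093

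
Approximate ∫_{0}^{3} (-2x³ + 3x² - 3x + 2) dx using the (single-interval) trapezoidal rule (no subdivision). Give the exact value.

T = (b−a)/2 · [f(0) + f(3)] = 1.5·[2 + (-34)] = -48.

-48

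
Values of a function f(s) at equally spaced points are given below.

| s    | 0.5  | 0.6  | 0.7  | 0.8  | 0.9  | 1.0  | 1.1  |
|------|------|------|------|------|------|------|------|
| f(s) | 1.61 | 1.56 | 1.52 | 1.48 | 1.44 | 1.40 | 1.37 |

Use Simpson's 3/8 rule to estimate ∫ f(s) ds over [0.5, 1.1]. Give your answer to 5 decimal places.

0.88875

h = 0.1, n = 6.
(3h/8)·[y₀ + 3y₁ + 3y₂ + 2y₃ + 3y₄ + 3y₅ + y₆] = 0.0375·(23.70) = 0.88875.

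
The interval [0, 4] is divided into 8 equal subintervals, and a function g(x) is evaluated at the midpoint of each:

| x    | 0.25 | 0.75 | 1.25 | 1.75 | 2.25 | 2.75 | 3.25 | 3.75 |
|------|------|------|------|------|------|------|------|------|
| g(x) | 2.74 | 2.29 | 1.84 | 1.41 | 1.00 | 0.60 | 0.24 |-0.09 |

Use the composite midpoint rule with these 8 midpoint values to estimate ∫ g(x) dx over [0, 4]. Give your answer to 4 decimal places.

5.0150

h = 0.5, n = 8.
h·[y(m₁) + y(m₂) + y(m₃) + y(m₄) + y(m₅) + y(m₆) + y(m₇) + y(m₈)] = 0.5·(10.03) = 5.0150.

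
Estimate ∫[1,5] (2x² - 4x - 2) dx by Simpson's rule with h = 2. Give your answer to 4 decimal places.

26.6667

h = (5 − 1)/2 = 2.
Nodes x₀,…,x₂ = 1, 3, 5.
f(x) = 2x² - 4x - 2: f₀=-4, f₁=4, f₂=28.
(h/3)·[f₀ + 4f₁ + f₂] = 0.666667·(40) = 26.6667.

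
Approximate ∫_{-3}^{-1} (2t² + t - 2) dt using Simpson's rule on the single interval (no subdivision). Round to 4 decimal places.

S = (b−a)/6 · [f(-3) + 4f(-2) + f(-1)] = 0.333333·[13 + 4·4 + (-1)] = 9.3333.

9.3333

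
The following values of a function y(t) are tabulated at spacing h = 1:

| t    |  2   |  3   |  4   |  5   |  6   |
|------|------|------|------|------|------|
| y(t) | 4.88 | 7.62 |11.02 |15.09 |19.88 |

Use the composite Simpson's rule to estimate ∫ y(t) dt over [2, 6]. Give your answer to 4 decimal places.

h = 1, n = 4.
(h/3)·[y₀ + 4y₁ + 2y₂ + 4y₃ + y₄] = 0.333333·(137.64) = 45.8800.

45.8800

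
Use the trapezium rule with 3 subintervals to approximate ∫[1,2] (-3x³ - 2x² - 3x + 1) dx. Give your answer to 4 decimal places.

-19.7037

h = (2 − 1)/3 = 0.333333.
Nodes x₀,…,x₃ = 1, 1.333333, 1.666667, 2.
f(x) = -3x³ - 2x² - 3x + 1: f₀=-7, f₁=-13.666667, f₂=-23.444444, f₃=-37.
(h/2)·[f₀ + 2f₁ + 2f₂ + f₃] = 0.166667·(-118.222222) = -19.7037.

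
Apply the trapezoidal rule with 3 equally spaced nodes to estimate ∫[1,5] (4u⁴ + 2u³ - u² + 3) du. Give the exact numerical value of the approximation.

h = (5 − 1)/2 = 2.
Nodes u₀,…,u₂ = 1, 3, 5.
f(u) = 4u⁴ + 2u³ - u² + 3: f₀=8, f₁=372, f₂=2728.
(h/2)·[f₀ + 2f₁ + f₂] = 1·(3480) = 3480.

3480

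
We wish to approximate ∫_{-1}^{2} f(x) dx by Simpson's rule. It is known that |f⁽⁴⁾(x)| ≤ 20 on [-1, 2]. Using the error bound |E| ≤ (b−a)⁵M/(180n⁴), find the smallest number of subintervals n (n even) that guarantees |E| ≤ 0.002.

12

Need 4860/(180n⁴) ≤ 0.002.
n⁴ ≥ 4860/(180·0.002) = 13500 ⇒ n ≥ 10.7791, so the smallest even n is 12. (n must be even for Simpson's rule.)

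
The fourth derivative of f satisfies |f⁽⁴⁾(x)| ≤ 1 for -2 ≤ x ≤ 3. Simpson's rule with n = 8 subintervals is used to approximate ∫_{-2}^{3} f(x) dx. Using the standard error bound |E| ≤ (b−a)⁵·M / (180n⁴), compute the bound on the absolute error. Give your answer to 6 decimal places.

0.004239

|E| ≤ (5)⁵·1 / (180·8⁴) = 3125/737280 = 0.004239.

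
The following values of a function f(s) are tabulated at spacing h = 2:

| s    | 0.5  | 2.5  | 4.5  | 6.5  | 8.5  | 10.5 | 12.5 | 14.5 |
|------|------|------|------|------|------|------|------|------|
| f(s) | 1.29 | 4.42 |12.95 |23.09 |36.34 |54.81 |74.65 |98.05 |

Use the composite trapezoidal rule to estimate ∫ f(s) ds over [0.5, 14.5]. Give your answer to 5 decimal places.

511.86000

h = 2, n = 7.
(h/2)·[y₀ + 2y₁ + 2y₂ + 2y₃ + 2y₄ + 2y₅ + 2y₆ + y₇] = 1·(511.86) = 511.86000.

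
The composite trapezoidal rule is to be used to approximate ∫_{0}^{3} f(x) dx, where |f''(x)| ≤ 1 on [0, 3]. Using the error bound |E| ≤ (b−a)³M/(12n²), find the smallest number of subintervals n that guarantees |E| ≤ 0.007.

Need 27/(12n²) ≤ 0.007.
n² ≥ 27/(12·0.007) = 321.429 ⇒ n ≥ 17.9284, so the smallest n is 18.

18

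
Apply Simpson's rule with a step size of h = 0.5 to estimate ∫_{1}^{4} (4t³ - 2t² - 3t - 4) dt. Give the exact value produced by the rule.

h = (4 − 1)/6 = 0.5.
Nodes t₀,…,t₆ = 1, 1.5, 2, 2.5, 3, 3.5, 4.
f(t) = 4t³ - 2t² - 3t - 4: f₀=-5, f₁=0.5, f₂=14, f₃=38.5, f₄=77, f₅=132.5, f₆=208.
(h/3)·[f₀ + 4f₁ + 2f₂ + 4f₃ + 2f₄ + 4f₅ + f₆] = 0.166667·(1071) = 178.5.

178.5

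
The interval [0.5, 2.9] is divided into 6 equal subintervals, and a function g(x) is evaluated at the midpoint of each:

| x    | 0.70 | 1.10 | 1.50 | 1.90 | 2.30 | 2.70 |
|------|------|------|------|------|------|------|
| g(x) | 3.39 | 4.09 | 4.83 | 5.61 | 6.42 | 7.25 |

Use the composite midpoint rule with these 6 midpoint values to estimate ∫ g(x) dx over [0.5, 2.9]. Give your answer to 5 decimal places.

h = 0.4, n = 6.
h·[y(m₁) + y(m₂) + y(m₃) + y(m₄) + y(m₅) + y(m₆)] = 0.4·(31.59) = 12.63600.

12.63600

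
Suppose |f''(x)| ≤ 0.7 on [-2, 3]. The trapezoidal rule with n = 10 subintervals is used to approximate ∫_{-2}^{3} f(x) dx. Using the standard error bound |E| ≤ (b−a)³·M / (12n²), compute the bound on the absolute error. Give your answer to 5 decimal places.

0.07292

|E| ≤ (5)³·0.7 / (12·10²) = 87.5/1200 = 0.07292.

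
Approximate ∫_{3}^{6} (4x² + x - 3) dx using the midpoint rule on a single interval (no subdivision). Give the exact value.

247.5

M = (b−a)·f(4.5) = 3·(82.5) = 247.5.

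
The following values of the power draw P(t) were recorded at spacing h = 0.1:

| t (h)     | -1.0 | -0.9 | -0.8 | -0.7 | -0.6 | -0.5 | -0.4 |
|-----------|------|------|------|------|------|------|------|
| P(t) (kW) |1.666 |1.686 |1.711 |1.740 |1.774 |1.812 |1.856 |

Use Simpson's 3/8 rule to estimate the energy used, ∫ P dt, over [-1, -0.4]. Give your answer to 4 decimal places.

1.0482

h = 0.1, n = 6.
(3h/8)·[y₀ + 3y₁ + 3y₂ + 2y₃ + 3y₄ + 3y₅ + y₆] = 0.0375·(27.951) = 1.0482.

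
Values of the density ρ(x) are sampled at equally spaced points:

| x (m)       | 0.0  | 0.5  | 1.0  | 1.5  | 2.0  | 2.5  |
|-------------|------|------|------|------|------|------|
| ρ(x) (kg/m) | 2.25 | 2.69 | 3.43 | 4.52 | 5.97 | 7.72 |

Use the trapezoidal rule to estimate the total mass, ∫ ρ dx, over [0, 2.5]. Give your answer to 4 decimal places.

h = 0.5, n = 5.
(h/2)·[y₀ + 2y₁ + 2y₂ + 2y₃ + 2y₄ + y₅] = 0.25·(43.19) = 10.7975.

10.7975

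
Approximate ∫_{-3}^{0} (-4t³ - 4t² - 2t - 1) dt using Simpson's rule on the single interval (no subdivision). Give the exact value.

51

S = (b−a)/6 · [f(-3) + 4f(-1.5) + f(0)] = 0.5·[77 + 4·6.5 + (-1)] = 51.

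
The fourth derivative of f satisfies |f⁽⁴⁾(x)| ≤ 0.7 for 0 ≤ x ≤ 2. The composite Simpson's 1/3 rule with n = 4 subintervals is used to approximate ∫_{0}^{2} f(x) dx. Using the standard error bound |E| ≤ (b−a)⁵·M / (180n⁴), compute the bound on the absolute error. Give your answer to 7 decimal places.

|E| ≤ (2)⁵·0.7 / (180·4⁴) = 22.4/46080 = 0.0004861.

0.0004861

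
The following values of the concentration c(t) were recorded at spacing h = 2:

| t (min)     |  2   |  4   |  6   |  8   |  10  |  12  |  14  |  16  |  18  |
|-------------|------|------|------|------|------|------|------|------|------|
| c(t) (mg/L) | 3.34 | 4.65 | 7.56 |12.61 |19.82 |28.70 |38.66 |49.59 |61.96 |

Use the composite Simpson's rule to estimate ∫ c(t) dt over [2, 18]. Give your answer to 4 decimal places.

h = 2, n = 8.
(h/3)·[y₀ + 4y₁ + 2y₂ + 4y₃ + 2y₄ + 4y₅ + 2y₆ + 4y₇ + y₈] = 0.666667·(579.58) = 386.3867.

386.3867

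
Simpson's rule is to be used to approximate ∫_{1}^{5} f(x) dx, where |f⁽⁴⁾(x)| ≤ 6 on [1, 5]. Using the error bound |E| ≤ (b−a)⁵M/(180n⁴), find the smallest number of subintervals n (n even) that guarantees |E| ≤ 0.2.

4

Need 6144/(180n⁴) ≤ 0.2.
n⁴ ≥ 6144/(180·0.2) = 170.667 ⇒ n ≥ 3.6144, so the smallest even n is 4. (n must be even for Simpson's rule.)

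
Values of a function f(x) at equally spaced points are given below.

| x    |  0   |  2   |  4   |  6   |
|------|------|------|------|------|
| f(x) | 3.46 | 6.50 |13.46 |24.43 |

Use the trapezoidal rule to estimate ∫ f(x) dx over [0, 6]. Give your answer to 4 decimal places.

h = 2, n = 3.
(h/2)·[y₀ + 2y₁ + 2y₂ + y₃] = 1·(67.81) = 67.8100.

67.8100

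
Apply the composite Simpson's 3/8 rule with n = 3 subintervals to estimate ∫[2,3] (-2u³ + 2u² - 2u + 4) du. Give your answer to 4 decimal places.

h = (3 − 2)/3 = 0.333333.
Nodes u₀,…,u₃ = 2, 2.333333, 2.666667, 3.
f(u) = -2u³ + 2u² - 2u + 4: f₀=-8, f₁=-15.185185, f₂=-25.037037, f₃=-38.
(3h/8)·[f₀ + 3f₁ + 3f₂ + f₃] = 0.125·(-166.666667) = -20.8333.

-20.8333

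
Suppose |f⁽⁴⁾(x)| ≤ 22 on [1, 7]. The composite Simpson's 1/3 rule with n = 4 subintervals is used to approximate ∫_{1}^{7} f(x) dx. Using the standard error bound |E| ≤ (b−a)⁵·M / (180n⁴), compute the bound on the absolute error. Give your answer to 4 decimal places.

3.7125

|E| ≤ (6)⁵·22 / (180·4⁴) = 171072/46080 = 3.7125.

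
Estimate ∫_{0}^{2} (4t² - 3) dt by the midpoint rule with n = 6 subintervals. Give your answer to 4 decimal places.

h = (2 − 0)/6 = 0.333333.
Midpoints m₁,…,m₆ = 0.166667, 0.5, 0.833333, 1.166667, 1.5, 1.833333.
f(m₁)=-2.888889, f(m₂)=-2, f(m₃)=-0.222222, f(m₄)=2.444444, f(m₅)=6, f(m₆)=10.444444.
h·[f(m₁) + f(m₂) + f(m₃) + f(m₄) + f(m₅) + f(m₆)] = 0.333333·(13.777778) = 4.5926.

4.5926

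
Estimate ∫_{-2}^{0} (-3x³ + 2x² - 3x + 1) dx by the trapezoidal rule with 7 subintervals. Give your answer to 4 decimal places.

h = (0 − (-2))/7 = 0.285714.
Nodes x₀,…,x₇ = -2, -1.714286, -1.428571, -1.142857, -0.857143, -0.571429, -0.285714, 0.
f(x) = -3x³ + 2x² - 3x + 1: f₀=39, f₁=27.134111, f₂=18.113703, f₃=11.518950, f₄=6.930029, f₅=3.927114, f₆=2.090379, f₇=1.
(h/2)·[f₀ + 2f₁ + 2f₂ + 2f₃ + 2f₄ + 2f₅ + 2f₆ + f₇] = 0.142857·(179.428571) = 25.6327.

25.6327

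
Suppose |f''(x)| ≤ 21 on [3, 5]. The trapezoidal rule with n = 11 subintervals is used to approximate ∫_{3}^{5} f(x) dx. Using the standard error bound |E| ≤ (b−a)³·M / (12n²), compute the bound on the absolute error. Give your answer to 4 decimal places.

0.1157

|E| ≤ (2)³·21 / (12·11²) = 168/1452 = 0.1157.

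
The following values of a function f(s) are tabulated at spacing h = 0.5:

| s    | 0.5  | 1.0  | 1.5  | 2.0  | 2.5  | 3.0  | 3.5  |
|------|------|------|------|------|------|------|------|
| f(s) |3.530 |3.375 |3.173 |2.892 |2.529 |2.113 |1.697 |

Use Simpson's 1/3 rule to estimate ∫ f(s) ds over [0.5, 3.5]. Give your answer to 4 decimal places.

h = 0.5, n = 6.
(h/3)·[y₀ + 4y₁ + 2y₂ + 4y₃ + 2y₄ + 4y₅ + y₆] = 0.166667·(50.151) = 8.3585.

8.3585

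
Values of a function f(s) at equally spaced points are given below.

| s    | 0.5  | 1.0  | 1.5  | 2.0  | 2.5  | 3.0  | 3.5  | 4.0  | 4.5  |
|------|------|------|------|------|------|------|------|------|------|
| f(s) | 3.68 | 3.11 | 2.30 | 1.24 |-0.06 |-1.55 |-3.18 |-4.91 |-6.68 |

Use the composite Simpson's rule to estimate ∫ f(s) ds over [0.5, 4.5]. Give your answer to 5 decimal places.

-2.22000

h = 0.5, n = 8.
(h/3)·[y₀ + 4y₁ + 2y₂ + 4y₃ + 2y₄ + 4y₅ + 2y₆ + 4y₇ + y₈] = 0.166667·(-13.32) = -2.22000.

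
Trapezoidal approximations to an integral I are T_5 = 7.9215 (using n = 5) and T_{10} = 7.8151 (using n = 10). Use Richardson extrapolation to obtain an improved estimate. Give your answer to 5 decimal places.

7.77963

R = (4·T_{10} − T_5) / 3 = (4·7.8151 − 7.9215)/3 = (23.3389)/3 = 7.77963.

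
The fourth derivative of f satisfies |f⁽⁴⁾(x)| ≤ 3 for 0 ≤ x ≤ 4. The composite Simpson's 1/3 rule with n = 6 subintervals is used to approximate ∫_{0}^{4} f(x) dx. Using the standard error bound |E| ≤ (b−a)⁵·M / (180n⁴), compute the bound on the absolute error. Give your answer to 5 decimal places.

|E| ≤ (4)⁵·3 / (180·6⁴) = 3072/233280 = 0.01317.

0.01317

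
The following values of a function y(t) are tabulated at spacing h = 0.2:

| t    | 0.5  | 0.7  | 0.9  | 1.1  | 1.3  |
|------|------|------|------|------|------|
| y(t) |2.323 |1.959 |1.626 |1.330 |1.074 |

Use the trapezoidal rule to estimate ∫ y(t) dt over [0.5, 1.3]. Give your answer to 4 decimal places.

1.3227

h = 0.2, n = 4.
(h/2)·[y₀ + 2y₁ + 2y₂ + 2y₃ + y₄] = 0.1·(13.227) = 1.3227.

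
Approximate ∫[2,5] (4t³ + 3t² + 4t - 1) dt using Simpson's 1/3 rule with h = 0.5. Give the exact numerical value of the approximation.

h = (5 − 2)/6 = 0.5.
Nodes t₀,…,t₆ = 2, 2.5, 3, 3.5, 4, 4.5, 5.
f(t) = 4t³ + 3t² + 4t - 1: f₀=51, f₁=90.25, f₂=146, f₃=221.25, f₄=319, f₅=442.25, f₆=594.
(h/3)·[f₀ + 4f₁ + 2f₂ + 4f₃ + 2f₄ + 4f₅ + f₆] = 0.166667·(4590) = 765.

765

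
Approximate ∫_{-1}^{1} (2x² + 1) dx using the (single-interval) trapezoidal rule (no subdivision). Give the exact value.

T = (b−a)/2 · [f(-1) + f(1)] = 1·[3 + 3] = 6.

6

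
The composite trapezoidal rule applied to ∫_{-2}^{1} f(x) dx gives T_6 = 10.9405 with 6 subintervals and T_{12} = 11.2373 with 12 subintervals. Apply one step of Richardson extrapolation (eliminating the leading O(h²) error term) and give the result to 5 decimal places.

11.33623

R = (4·T_{12} − T_6) / 3 = (4·11.2373 − 10.9405)/3 = (34.0087)/3 = 11.33623.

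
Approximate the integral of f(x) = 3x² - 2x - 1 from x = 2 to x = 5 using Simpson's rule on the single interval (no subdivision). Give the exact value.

S = (b−a)/6 · [f(2) + 4f(3.5) + f(5)] = 0.5·[7 + 4·28.75 + 64] = 93.

93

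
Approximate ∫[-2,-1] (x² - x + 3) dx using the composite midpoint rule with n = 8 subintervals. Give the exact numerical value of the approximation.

6.83203125

h = (-1 − (-2))/8 = 0.125.
Midpoints m₁,…,m₈ = -1.9375, -1.8125, -1.6875, -1.5625, -1.4375, -1.3125, -1.1875, -1.0625.
f(m₁)=8.69140625, f(m₂)=8.09765625, f(m₃)=7.53515625, f(m₄)=7.00390625, f(m₅)=6.50390625, f(m₆)=6.03515625, f(m₇)=5.59765625, f(m₈)=5.19140625.
h·[f(m₁) + f(m₂) + f(m₃) + f(m₄) + f(m₅) + f(m₆) + f(m₇) + f(m₈)] = 0.125·(54.65625) = 6.83203125.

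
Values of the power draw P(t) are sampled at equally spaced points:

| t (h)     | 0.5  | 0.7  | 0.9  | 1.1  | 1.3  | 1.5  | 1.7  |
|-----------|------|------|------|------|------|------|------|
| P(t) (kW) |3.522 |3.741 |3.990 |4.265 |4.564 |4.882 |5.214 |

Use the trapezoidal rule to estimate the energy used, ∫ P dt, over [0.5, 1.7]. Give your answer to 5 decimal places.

h = 0.2, n = 6.
(h/2)·[y₀ + 2y₁ + 2y₂ + 2y₃ + 2y₄ + 2y₅ + y₆] = 0.1·(51.620) = 5.16200.

5.16200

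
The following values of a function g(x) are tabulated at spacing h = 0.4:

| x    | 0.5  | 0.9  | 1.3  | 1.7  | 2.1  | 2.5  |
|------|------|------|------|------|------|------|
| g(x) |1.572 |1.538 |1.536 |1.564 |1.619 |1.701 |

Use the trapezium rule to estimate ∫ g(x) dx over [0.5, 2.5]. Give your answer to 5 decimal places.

h = 0.4, n = 5.
(h/2)·[y₀ + 2y₁ + 2y₂ + 2y₃ + 2y₄ + y₅] = 0.2·(15.787) = 3.15740.

3.15740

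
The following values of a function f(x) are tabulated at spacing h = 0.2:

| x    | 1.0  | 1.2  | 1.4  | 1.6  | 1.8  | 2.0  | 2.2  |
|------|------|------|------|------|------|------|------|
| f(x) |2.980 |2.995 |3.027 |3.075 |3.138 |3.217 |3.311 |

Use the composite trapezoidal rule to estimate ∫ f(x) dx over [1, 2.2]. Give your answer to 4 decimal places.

h = 0.2, n = 6.
(h/2)·[y₀ + 2y₁ + 2y₂ + 2y₃ + 2y₄ + 2y₅ + y₆] = 0.1·(37.195) = 3.7195.

3.7195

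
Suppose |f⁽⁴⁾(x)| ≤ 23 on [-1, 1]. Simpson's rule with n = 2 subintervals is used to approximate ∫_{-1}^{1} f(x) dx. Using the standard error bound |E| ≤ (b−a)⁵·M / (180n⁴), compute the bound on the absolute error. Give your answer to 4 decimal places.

0.2556

|E| ≤ (2)⁵·23 / (180·2⁴) = 736/2880 = 0.2556.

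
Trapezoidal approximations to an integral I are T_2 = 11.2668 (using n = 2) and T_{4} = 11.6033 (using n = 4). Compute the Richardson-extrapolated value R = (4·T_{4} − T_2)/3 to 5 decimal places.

R = (4·T_{4} − T_2) / 3 = (4·11.6033 − 11.2668)/3 = (35.1464)/3 = 11.71547.

11.71547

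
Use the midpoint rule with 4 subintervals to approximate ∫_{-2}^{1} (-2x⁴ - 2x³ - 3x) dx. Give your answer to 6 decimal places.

h = (1 − (-2))/4 = 0.75.
Midpoints m₁,…,m₄ = -1.625, -0.875, -0.125, 0.625.
f(m₁)=-0.48876953125, f(m₂)=2.79248046875, f(m₃)=0.37841796875, f(m₄)=-2.66845703125.
h·[f(m₁) + f(m₂) + f(m₃) + f(m₄)] = 0.75·(0.013671875) = 0.010254.

0.010254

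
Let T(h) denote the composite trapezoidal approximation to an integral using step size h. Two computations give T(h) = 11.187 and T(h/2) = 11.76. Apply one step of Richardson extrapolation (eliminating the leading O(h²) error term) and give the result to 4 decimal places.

R = (4·T(h/2) − T(h)) / 3 = (4·11.76 − 11.187)/3 = (35.853)/3 = 11.9510.

11.9510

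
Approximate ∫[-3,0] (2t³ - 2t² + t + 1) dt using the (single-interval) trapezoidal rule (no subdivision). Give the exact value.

T = (b−a)/2 · [f(-3) + f(0)] = 1.5·[(-74) + 1] = -109.5.

-109.5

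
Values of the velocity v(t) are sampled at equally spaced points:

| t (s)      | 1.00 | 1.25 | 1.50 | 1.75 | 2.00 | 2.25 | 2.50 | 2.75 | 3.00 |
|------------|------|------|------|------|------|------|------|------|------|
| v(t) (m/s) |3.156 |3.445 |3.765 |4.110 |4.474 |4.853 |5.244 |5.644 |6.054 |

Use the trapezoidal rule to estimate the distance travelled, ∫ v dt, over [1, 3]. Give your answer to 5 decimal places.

9.03500

h = 0.25, n = 8.
(h/2)·[y₀ + 2y₁ + 2y₂ + 2y₃ + 2y₄ + 2y₅ + 2y₆ + 2y₇ + y₈] = 0.125·(72.280) = 9.03500.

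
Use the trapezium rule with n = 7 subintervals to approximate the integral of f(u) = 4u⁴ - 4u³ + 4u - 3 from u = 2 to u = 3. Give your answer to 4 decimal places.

111.2149

h = (3 − 2)/7 = 0.142857.
Nodes u₀,…,u₇ = 2, 2.142857, 2.285714, 2.428571, 2.571429, 2.714286, 2.857143, 3.
f(u) = 4u⁴ - 4u³ + 4u - 3: f₀=37, f₁=50.552686, f₂=67.557268, f₃=88.563515, f₄=114.161183, f₅=144.980008, f₆=181.689713, f₇=225.
(h/2)·[f₀ + 2f₁ + 2f₂ + 2f₃ + 2f₄ + 2f₅ + 2f₆ + f₇] = 0.071429·(1557.008746) = 111.2149.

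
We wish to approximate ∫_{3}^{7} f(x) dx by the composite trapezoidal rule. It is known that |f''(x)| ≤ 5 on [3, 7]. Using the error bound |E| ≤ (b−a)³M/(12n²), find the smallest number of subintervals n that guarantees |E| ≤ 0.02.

Need 320/(12n²) ≤ 0.02.
n² ≥ 320/(12·0.02) = 1333.33 ⇒ n ≥ 36.5148, so the smallest n is 37.

37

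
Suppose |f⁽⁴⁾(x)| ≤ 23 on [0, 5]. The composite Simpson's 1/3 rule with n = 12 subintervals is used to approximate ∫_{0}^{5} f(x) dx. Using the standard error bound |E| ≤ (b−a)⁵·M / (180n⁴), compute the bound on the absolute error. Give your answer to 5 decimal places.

|E| ≤ (5)⁵·23 / (180·12⁴) = 71875/3732480 = 0.01926.

0.01926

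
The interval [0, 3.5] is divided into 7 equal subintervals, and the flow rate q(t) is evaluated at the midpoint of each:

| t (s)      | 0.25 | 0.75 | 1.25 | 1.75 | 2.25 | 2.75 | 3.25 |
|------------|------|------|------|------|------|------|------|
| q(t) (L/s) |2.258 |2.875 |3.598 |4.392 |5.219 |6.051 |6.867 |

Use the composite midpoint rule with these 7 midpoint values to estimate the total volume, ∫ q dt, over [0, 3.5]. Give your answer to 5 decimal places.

h = 0.5, n = 7.
h·[y(m₁) + y(m₂) + y(m₃) + y(m₄) + y(m₅) + y(m₆) + y(m₇)] = 0.5·(31.260) = 15.63000.

15.63000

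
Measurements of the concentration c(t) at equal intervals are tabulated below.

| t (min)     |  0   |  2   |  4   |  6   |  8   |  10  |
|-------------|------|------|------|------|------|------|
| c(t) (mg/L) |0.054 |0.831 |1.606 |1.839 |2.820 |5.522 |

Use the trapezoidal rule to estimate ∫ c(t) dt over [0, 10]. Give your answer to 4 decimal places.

h = 2, n = 5.
(h/2)·[y₀ + 2y₁ + 2y₂ + 2y₃ + 2y₄ + y₅] = 1·(19.768) = 19.7680.

19.7680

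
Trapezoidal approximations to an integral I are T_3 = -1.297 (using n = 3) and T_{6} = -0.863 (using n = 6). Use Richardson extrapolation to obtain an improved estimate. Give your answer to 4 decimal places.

-0.7183

R = (4·T_{6} − T_3) / 3 = (4·(-0.863) − (-1.297))/3 = (-2.155)/3 = -0.7183.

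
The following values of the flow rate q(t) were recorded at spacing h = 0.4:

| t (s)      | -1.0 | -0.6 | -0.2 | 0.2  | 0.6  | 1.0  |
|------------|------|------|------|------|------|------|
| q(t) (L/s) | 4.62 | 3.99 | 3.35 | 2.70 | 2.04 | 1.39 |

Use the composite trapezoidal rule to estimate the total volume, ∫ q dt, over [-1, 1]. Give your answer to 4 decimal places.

h = 0.4, n = 5.
(h/2)·[y₀ + 2y₁ + 2y₂ + 2y₃ + 2y₄ + y₅] = 0.2·(30.17) = 6.0340.

6.0340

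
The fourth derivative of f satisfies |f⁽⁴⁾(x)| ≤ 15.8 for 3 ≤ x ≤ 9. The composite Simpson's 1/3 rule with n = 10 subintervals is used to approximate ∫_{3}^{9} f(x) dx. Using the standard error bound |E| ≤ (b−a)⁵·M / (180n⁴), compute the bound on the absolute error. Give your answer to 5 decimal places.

0.06826

|E| ≤ (6)⁵·15.8 / (180·10⁴) = 122860.8/1800000 = 0.06826.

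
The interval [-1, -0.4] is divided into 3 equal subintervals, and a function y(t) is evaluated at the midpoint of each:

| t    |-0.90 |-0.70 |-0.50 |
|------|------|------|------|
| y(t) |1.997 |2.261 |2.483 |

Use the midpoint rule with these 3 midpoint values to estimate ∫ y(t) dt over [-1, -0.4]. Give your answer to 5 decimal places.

1.34820

h = 0.2, n = 3.
h·[y(m₁) + y(m₂) + y(m₃)] = 0.2·(6.741) = 1.34820.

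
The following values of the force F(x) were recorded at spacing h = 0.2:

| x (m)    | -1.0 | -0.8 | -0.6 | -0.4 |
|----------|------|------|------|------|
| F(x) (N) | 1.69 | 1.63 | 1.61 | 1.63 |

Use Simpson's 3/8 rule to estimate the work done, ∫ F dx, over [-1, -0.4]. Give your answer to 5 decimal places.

0.97800

h = 0.2, n = 3.
(3h/8)·[y₀ + 3y₁ + 3y₂ + y₃] = 0.075·(13.04) = 0.97800.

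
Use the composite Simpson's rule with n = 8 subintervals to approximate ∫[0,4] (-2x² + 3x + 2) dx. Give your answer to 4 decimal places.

-10.6667

h = (4 − 0)/8 = 0.5.
Nodes x₀,…,x₈ = 0, 0.5, 1, 1.5, 2, 2.5, 3, 3.5, 4.
f(x) = -2x² + 3x + 2: f₀=2, f₁=3, f₂=3, f₃=2, f₄=0, f₅=-3, f₆=-7, f₇=-12, f₈=-18.
(h/3)·[f₀ + 4f₁ + 2f₂ + 4f₃ + 2f₄ + 4f₅ + 2f₆ + 4f₇ + f₈] = 0.166667·(-64) = -10.6667.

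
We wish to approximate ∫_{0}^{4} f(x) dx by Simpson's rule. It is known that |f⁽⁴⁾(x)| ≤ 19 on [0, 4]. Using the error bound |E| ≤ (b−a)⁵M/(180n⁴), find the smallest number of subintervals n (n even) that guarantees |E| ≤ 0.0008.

20

Need 19456/(180n⁴) ≤ 0.0008.
n⁴ ≥ 19456/(180·0.0008) = 135111 ⇒ n ≥ 19.1722, so the smallest even n is 20. (n must be even for Simpson's rule.)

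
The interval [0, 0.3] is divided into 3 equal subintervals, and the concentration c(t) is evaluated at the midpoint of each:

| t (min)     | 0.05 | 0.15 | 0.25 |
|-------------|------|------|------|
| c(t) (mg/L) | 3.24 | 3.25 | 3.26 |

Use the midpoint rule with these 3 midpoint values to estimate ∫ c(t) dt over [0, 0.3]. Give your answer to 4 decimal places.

h = 0.1, n = 3.
h·[y(m₁) + y(m₂) + y(m₃)] = 0.1·(9.75) = 0.9750.

0.9750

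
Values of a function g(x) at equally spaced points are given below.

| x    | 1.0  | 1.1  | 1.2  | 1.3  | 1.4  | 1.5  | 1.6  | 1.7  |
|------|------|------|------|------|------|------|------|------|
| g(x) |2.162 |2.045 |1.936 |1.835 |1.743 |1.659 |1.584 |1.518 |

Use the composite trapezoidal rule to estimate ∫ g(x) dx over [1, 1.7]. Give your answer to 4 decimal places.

h = 0.1, n = 7.
(h/2)·[y₀ + 2y₁ + 2y₂ + 2y₃ + 2y₄ + 2y₅ + 2y₆ + y₇] = 0.05·(25.284) = 1.2642.

1.2642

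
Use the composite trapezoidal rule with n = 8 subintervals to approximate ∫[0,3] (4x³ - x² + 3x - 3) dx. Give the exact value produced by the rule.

77.6953125

h = (3 − 0)/8 = 0.375.
Nodes x₀,…,x₈ = 0, 0.375, 0.75, 1.125, 1.5, 1.875, 2.25, 2.625, 3.
f(x) = 4x³ - x² + 3x - 3: f₀=-3, f₁=-1.8046875, f₂=0.375, f₃=4.8046875, f₄=12.75, f₅=25.4765625, f₆=44.25, f₇=70.3359375, f₈=105.
(h/2)·[f₀ + 2f₁ + 2f₂ + 2f₃ + 2f₄ + 2f₅ + 2f₆ + 2f₇ + f₈] = 0.1875·(414.375) = 77.6953125.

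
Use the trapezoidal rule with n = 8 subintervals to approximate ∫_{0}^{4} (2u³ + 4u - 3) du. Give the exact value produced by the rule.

150

h = (4 − 0)/8 = 0.5.
Nodes u₀,…,u₈ = 0, 0.5, 1, 1.5, 2, 2.5, 3, 3.5, 4.
f(u) = 2u³ + 4u - 3: f₀=-3, f₁=-0.75, f₂=3, f₃=9.75, f₄=21, f₅=38.25, f₆=63, f₇=96.75, f₈=141.
(h/2)·[f₀ + 2f₁ + 2f₂ + 2f₃ + 2f₄ + 2f₅ + 2f₆ + 2f₇ + f₈] = 0.25·(600) = 150.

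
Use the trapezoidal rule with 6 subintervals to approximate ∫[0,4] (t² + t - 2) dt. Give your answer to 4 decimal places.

h = (4 − 0)/6 = 0.666667.
Nodes t₀,…,t₆ = 0, 0.666667, 1.333333, 2, 2.666667, 3.333333, 4.
f(t) = t² + t - 2: f₀=-2, f₁=-0.888889, f₂=1.111111, f₃=4, f₄=7.777778, f₅=12.444444, f₆=18.
(h/2)·[f₀ + 2f₁ + 2f₂ + 2f₃ + 2f₄ + 2f₅ + f₆] = 0.333333·(64.888889) = 21.6296.

21.6296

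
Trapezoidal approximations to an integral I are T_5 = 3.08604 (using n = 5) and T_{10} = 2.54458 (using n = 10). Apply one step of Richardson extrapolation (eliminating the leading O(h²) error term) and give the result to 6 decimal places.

R = (4·T_{10} − T_5) / 3 = (4·2.54458 − 3.08604)/3 = (7.09228)/3 = 2.364093.

2.364093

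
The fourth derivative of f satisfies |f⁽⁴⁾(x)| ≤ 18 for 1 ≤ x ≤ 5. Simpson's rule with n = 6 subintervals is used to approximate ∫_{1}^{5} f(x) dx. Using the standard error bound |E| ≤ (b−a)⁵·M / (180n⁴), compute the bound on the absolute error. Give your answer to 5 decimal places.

0.07901

|E| ≤ (4)⁵·18 / (180·6⁴) = 18432/233280 = 0.07901.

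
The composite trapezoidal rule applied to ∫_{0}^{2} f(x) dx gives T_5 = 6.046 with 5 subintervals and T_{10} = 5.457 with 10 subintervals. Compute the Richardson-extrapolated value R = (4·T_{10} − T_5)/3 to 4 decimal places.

R = (4·T_{10} − T_5) / 3 = (4·5.457 − 6.046)/3 = (15.782)/3 = 5.2607.

5.2607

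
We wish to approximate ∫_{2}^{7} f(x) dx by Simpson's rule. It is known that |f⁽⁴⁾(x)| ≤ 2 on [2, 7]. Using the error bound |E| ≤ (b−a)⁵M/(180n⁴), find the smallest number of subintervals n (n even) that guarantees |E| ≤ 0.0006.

Need 6250/(180n⁴) ≤ 0.0006.
n⁴ ≥ 6250/(180·0.0006) = 57870.4 ⇒ n ≥ 15.5101, so the smallest even n is 16. (n must be even for Simpson's rule.)

16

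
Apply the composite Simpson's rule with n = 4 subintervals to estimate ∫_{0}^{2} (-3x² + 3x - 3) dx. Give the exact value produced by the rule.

-8

h = (2 − 0)/4 = 0.5.
Nodes x₀,…,x₄ = 0, 0.5, 1, 1.5, 2.
f(x) = -3x² + 3x - 3: f₀=-3, f₁=-2.25, f₂=-3, f₃=-5.25, f₄=-9.
(h/3)·[f₀ + 4f₁ + 2f₂ + 4f₃ + f₄] = 0.166667·(-48) = -8.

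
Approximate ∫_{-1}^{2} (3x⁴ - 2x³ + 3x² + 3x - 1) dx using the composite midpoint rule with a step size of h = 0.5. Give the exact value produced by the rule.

21.69140625

h = (2 − (-1))/6 = 0.5.
Midpoints m₁,…,m₆ = -0.75, -0.25, 0.25, 0.75, 1.25, 1.75.
f(m₁)=0.23046875, f(m₂)=-1.51953125, f(m₃)=-0.08203125, f(m₄)=3.04296875, f(m₅)=10.85546875, f(m₆)=30.85546875.
h·[f(m₁) + f(m₂) + f(m₃) + f(m₄) + f(m₅) + f(m₆)] = 0.5·(43.3828125) = 21.69140625.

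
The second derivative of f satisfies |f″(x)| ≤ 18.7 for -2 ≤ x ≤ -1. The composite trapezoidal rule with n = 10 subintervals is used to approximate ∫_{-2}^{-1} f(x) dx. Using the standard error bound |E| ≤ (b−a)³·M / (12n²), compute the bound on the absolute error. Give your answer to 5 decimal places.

0.01558

|E| ≤ (1)³·18.7 / (12·10²) = 18.7/1200 = 0.01558.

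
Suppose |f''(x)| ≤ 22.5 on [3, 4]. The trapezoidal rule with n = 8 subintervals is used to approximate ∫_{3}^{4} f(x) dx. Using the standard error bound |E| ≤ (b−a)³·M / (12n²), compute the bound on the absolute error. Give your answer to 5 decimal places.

|E| ≤ (1)³·22.5 / (12·8²) = 22.5/768 = 0.02930.

0.02930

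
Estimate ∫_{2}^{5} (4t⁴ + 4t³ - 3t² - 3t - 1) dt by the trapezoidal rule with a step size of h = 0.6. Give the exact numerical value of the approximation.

2995.02816

h = (5 − 2)/5 = 0.6.
Nodes t₀,…,t₅ = 2, 2.6, 3.2, 3.8, 4.4, 5.
f(t) = 4t⁴ + 4t³ - 3t² - 3t - 1: f₀=77, f₁=224.0144, f₂=509.1824, f₃=997.8224, f₄=1767.6944, f₅=2909.
(h/2)·[f₀ + 2f₁ + 2f₂ + 2f₃ + 2f₄ + f₅] = 0.3·(9983.4272) = 2995.02816.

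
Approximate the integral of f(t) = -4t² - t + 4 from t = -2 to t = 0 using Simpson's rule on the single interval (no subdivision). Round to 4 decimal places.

S = (b−a)/6 · [f(-2) + 4f(-1) + f(0)] = 0.333333·[(-10) + 4·1 + 4] = -0.6667.

-0.6667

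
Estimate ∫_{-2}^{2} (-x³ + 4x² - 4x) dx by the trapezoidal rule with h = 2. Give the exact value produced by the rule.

32

h = (2 − (-2))/2 = 2.
Nodes x₀,…,x₂ = -2, 0, 2.
f(x) = -x³ + 4x² - 4x: f₀=32, f₁=0, f₂=0.
(h/2)·[f₀ + 2f₁ + f₂] = 1·(32) = 32.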